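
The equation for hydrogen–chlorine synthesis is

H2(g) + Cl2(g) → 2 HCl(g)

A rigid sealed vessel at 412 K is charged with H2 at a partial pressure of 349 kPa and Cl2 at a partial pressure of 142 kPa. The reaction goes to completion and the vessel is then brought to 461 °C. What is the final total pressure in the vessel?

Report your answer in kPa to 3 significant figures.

875 kPa

Because the vessel is rigid and T is held at 412 K, work the stoichiometry in partial pressures (P_i = n_iRT/V).
P(Cl2) required for 349 kPa of H2 = (1/1) × 349 = 349.0 kPa; available 142 kPa, so Cl2 is limiting.
P(H2) remaining = 349 − (1/1) × 142 = 207.0 kPa
P(gaseous products) = (2)/1 × 142 = 284.0 kPa
P_total at 412 K = 207.0 + 284.0 = 491.0 kPa
Scaling to 461 °C: P = 491.0 × 734.15/412 = 874.9 kPa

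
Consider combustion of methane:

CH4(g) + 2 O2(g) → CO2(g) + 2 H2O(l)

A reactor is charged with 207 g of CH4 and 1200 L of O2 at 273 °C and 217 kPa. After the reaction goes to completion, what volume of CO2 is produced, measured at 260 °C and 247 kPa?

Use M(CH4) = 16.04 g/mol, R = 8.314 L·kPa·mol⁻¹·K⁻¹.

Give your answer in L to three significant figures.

n(CH4) = 207 / 16.04 = 12.91 mol
n(O2) = PV/RT = (217 × 1200) / (8.314 × 546.15) = 57.35 mol
For 12.91 mol CH4, stoichiometry requires (2/1) × 12.91 = 25.82 mol O2; 57.35 mol is available, so CH4 is limiting.
n(CO2) = (1/1) × 12.91 = 12.91 mol
V(CO2) = nRT/P = 12.91 × 8.314 × 533.15 / 247 = 231.7 L

232 L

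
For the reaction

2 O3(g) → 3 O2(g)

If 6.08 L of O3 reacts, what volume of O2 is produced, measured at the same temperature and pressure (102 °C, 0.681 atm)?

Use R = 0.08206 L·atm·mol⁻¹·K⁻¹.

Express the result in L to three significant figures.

9.12 L

At constant T and P, gas volumes are in the mole ratio: V(O2) = (3/2) × 6.08 = 9.120 L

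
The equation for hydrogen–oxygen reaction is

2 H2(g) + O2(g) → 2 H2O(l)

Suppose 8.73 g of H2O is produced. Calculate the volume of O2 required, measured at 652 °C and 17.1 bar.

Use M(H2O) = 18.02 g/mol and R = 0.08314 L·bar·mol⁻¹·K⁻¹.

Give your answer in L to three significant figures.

1.09 L

n(H2O) = 8.730 / 18.02 = 0.4845 mol
n(O2) = (1/2) × 0.4845 = 0.2422 mol
V = nRT/P = 0.2422 × 0.08314 × 925.15 / 17.1 = 1.089 L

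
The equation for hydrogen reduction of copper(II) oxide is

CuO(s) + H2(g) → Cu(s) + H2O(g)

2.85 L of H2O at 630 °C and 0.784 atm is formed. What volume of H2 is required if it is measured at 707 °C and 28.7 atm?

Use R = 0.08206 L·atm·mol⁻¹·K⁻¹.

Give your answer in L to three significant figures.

0.0845 L

n(H2O) = PV/RT = (0.784 × 2.85) / (0.08206 × 903.15) = 0.03015 mol
n(H2) = (1/1) × 0.03015 = 0.03015 mol
V = nRT/P = 0.03015 × 0.08206 × 980.15 / 28.7 = 0.08449 L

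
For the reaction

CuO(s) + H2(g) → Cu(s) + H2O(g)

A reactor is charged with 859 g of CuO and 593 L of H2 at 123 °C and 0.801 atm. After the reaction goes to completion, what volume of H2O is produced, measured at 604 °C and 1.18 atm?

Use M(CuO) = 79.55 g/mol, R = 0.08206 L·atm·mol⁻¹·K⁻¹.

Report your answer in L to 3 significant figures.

659 L

n(CuO) = 859 / 79.55 = 10.80 mol
n(H2) = PV/RT = (0.801 × 593) / (0.08206 × 396.15) = 14.61 mol
For 10.80 mol CuO, stoichiometry requires (1/1) × 10.80 = 10.80 mol H2; 14.61 mol is available, so CuO is limiting.
n(H2O) = (1/1) × 10.80 = 10.80 mol
V(H2O) = nRT/P = 10.80 × 0.08206 × 877.15 / 1.18 = 658.8 L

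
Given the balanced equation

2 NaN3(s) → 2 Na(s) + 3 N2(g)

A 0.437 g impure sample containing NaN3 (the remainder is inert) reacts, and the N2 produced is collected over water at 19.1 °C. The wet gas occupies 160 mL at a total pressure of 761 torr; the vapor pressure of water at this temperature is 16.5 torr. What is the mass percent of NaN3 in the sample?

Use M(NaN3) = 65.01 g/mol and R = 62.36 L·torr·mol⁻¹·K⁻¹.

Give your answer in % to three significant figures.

P(N2) = 761 − 16.5 = 744.5 torr
n(N2) = PV/RT = (744.5 × 0.1600) / (62.36 × 292.25) = 0.006536 mol
n(NaN3) = (2/3) × 0.006536 = 0.004357 mol
m(NaN3) = 0.004357 × 65.01 = 0.2832 g
%NaN3 = 0.2832 / 0.437 × 100 = 64.81%

64.8 %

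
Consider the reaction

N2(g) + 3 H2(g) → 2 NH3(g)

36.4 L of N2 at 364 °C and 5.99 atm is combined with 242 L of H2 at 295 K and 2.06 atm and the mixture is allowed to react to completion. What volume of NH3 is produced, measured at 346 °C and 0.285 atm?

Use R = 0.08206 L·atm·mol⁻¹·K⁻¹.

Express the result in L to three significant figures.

1490 L

n(N2) = PV/RT = (5.99 × 36.4) / (0.08206 × 637.15) = 4.170 mol
n(H2) = PV/RT = (2.06 × 242) / (0.08206 × 295) = 20.59 mol
For 4.170 mol N2, stoichiometry requires (3/1) × 4.170 = 12.51 mol H2; 20.59 mol is available, so N2 is limiting.
n(NH3) = (2/1) × 4.170 = 8.340 mol
V(NH3) = nRT/P = 8.340 × 0.08206 × 619.15 / 0.285 = 1487 L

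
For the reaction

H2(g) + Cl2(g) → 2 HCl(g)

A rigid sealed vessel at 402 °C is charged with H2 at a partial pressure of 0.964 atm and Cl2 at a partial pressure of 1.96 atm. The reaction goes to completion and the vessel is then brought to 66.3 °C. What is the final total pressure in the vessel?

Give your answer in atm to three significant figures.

1.47 atm

With V and T fixed, P_i ∝ n_i, so the mole ratios apply directly to partial pressures at 402 °C.
P(Cl2) required for 0.964 atm of H2 = (1/1) × 0.964 = 0.9640 atm; available 1.96 atm, so H2 is limiting.
P(Cl2) remaining = 1.96 − (1/1) × 0.964 = 0.9960 atm
P(gaseous products) = (2)/1 × 0.964 = 1.928 atm
P_total at 402 °C = 0.9960 + 1.928 = 2.924 atm
Scaling to 66.3 °C: P = 2.924 × 339.45/675.15 = 1.470 atm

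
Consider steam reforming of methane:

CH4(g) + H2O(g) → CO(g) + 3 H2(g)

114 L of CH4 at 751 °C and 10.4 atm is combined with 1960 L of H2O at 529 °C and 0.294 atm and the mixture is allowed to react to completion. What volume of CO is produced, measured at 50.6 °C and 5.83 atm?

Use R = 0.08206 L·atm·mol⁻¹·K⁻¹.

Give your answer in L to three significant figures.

n(CH4) = PV/RT = (10.4 × 114) / (0.08206 × 1024.15) = 14.11 mol
n(H2O) = PV/RT = (0.294 × 1960) / (0.08206 × 802.15) = 8.754 mol
For 14.11 mol CH4, stoichiometry requires (1/1) × 14.11 = 14.11 mol H2O; 8.754 mol is available, so H2O is limiting.
n(CO) = (1/1) × 8.754 = 8.754 mol
V(CO) = nRT/P = 8.754 × 0.08206 × 323.75 / 5.83 = 39.89 L

39.9 L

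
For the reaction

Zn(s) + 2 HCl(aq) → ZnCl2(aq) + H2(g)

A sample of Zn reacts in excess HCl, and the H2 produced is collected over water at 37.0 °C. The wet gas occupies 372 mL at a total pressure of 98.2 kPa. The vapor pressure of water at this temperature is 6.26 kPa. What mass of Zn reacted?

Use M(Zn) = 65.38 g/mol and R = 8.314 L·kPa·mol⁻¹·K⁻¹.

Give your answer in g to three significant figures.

0.867 g

P(H2) = 98.2 − 6.26 = 91.94 kPa
n(H2) = PV/RT = (91.94 × 0.3720) / (8.314 × 310.15) = 0.01326 mol
n(Zn) = (1/1) × 0.01326 = 0.01326 mol
m(Zn) = 0.01326 × 65.38 = 0.8669 g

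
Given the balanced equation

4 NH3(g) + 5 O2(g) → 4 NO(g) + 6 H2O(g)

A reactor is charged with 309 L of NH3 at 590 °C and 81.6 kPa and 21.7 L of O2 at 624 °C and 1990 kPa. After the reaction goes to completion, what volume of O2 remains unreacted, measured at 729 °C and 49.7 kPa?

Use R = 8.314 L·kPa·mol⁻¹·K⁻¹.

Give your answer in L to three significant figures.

n(NH3) = PV/RT = (81.6 × 309) / (8.314 × 863.15) = 3.514 mol
n(O2) = PV/RT = (1990 × 21.7) / (8.314 × 897.15) = 5.789 mol
For 3.514 mol NH3, stoichiometry requires (5/4) × 3.514 = 4.393 mol O2; 5.789 mol is available, so NH3 is limiting.
n(O2) consumed = (5/4) × 3.514 = 4.393 mol; remaining = 5.789 − 4.393 = 1.396 mol
V(O2) = nRT/P = 1.396 × 8.314 × 1002.15 / 49.7 = 234.0 L

234 L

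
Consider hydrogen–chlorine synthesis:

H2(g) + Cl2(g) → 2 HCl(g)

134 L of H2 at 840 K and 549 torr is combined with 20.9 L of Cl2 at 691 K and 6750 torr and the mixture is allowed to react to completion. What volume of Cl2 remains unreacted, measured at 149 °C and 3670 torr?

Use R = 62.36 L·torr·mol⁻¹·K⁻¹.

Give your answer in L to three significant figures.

13.4 L

n(H2) = PV/RT = (549 × 134) / (62.36 × 840) = 1.404 mol
n(Cl2) = PV/RT = (6750 × 20.9) / (62.36 × 691) = 3.274 mol
For 1.404 mol H2, stoichiometry requires (1/1) × 1.404 = 1.404 mol Cl2; 3.274 mol is available, so H2 is limiting.
n(Cl2) consumed = (1/1) × 1.404 = 1.404 mol; remaining = 3.274 − 1.404 = 1.870 mol
V(Cl2) = nRT/P = 1.870 × 62.36 × 422.15 / 3670 = 13.41 L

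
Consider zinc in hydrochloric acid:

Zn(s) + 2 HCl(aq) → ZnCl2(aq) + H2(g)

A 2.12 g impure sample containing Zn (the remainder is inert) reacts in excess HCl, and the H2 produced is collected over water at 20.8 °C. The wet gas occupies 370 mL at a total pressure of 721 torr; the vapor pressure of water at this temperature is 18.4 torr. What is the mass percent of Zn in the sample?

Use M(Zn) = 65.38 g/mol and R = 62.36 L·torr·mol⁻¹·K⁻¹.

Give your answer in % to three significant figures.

43.7 %

P(H2) = 721 − 18.4 = 702.6 torr
n(H2) = PV/RT = (702.6 × 0.3700) / (62.36 × 293.95) = 0.01418 mol
n(Zn) = (1/1) × 0.01418 = 0.01418 mol
m(Zn) = 0.01418 × 65.38 = 0.9271 g
%Zn = 0.9271 / 2.12 × 100 = 43.73%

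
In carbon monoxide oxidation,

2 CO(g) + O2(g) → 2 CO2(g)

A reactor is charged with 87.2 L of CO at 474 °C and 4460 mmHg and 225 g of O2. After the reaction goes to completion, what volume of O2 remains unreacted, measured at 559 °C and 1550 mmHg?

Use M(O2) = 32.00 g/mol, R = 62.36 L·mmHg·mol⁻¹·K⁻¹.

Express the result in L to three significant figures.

n(CO) = PV/RT = (4460 × 87.2) / (62.36 × 747.15) = 8.347 mol
n(O2) = 225 / 32.00 = 7.031 mol
For 8.347 mol CO, stoichiometry requires (1/2) × 8.347 = 4.173 mol O2; 7.031 mol is available, so CO is limiting.
n(O2) consumed = (1/2) × 8.347 = 4.173 mol; remaining = 7.031 − 4.173 = 2.858 mol
V(O2) = nRT/P = 2.858 × 62.36 × 832.15 / 1550 = 95.68 L

95.7 L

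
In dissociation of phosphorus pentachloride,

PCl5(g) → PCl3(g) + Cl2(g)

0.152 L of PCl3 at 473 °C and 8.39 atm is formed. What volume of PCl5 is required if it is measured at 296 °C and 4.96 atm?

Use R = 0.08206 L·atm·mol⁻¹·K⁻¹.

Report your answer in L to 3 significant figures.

0.196 L

n(PCl3) = PV/RT = (8.39 × 0.152) / (0.08206 × 746.15) = 0.02083 mol
n(PCl5) = (1/1) × 0.02083 = 0.02083 mol
V = nRT/P = 0.02083 × 0.08206 × 569.15 / 4.96 = 0.1961 L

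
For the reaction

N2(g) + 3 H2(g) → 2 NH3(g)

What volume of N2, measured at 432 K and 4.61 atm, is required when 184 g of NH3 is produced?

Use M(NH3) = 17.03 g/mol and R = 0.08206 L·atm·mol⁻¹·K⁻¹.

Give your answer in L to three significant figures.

n(NH3) = 184.0 / 17.03 = 10.80 mol
n(N2) = (1/2) × 10.80 = 5.400 mol
V = nRT/P = 5.400 × 0.08206 × 432 / 4.61 = 41.52 L

41.5 L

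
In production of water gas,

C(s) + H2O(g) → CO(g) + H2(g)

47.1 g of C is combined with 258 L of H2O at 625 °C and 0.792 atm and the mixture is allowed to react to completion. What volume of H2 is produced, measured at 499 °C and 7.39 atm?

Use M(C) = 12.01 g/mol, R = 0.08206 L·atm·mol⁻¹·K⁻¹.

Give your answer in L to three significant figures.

23.8 L

n(C) = 47.1 / 12.01 = 3.922 mol
n(H2O) = PV/RT = (0.792 × 258) / (0.08206 × 898.15) = 2.772 mol
For 3.922 mol C, stoichiometry requires (1/1) × 3.922 = 3.922 mol H2O; 2.772 mol is available, so H2O is limiting.
n(H2) = (1/1) × 2.772 = 2.772 mol
V(H2) = nRT/P = 2.772 × 0.08206 × 772.15 / 7.39 = 23.77 L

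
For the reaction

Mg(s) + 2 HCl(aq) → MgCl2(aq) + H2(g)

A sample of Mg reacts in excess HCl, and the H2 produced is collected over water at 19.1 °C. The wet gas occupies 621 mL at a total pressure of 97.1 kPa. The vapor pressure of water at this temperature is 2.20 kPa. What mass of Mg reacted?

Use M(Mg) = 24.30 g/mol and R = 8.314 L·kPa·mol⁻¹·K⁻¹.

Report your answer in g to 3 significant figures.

0.589 g

P(H2) = 97.1 − 2.20 = 94.90 kPa
n(H2) = PV/RT = (94.90 × 0.6210) / (8.314 × 292.25) = 0.02425 mol
n(Mg) = (1/1) × 0.02425 = 0.02425 mol
m(Mg) = 0.02425 × 24.30 = 0.5893 g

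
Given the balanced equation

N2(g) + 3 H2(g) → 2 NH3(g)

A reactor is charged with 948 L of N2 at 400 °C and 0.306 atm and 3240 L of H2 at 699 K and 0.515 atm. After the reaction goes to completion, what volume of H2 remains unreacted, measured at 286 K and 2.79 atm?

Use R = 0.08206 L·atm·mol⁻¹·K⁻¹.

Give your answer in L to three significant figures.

112 L

n(N2) = PV/RT = (0.306 × 948) / (0.08206 × 673.15) = 5.252 mol
n(H2) = PV/RT = (0.515 × 3240) / (0.08206 × 699) = 29.09 mol
For 5.252 mol N2, stoichiometry requires (3/1) × 5.252 = 15.76 mol H2; 29.09 mol is available, so N2 is limiting.
n(H2) consumed = (3/1) × 5.252 = 15.76 mol; remaining = 29.09 − 15.76 = 13.33 mol
V(H2) = nRT/P = 13.33 × 0.08206 × 286 / 2.79 = 112.1 L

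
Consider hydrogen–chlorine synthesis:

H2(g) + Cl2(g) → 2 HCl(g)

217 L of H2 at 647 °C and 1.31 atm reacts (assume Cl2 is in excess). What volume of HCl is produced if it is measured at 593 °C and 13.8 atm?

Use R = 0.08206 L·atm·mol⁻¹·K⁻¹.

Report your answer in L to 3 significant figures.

n(H2) = PV/RT = (1.31 × 217) / (0.08206 × 920.15) = 3.765 mol
n(HCl) = (2/1) × 3.765 = 7.530 mol
V = nRT/P = 7.530 × 0.08206 × 866.15 / 13.8 = 38.78 L

38.8 L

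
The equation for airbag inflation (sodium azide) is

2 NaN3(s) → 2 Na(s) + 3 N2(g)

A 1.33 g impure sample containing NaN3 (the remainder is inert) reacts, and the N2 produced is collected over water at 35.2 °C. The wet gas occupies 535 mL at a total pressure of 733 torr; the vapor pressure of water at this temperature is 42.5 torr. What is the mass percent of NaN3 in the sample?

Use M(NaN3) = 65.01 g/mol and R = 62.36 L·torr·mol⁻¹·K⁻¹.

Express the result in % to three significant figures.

62.6 %

P(N2) = 733 − 42.5 = 690.5 torr
n(N2) = PV/RT = (690.5 × 0.5350) / (62.36 × 308.35) = 0.01921 mol
n(NaN3) = (2/3) × 0.01921 = 0.01281 mol
m(NaN3) = 0.01281 × 65.01 = 0.8328 g
%NaN3 = 0.8328 / 1.33 × 100 = 62.62%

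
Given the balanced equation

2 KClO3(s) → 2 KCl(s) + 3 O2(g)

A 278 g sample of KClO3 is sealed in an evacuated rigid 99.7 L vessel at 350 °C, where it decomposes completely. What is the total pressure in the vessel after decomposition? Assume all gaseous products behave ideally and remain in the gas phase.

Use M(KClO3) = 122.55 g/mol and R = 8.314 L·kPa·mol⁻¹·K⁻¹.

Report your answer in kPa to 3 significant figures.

177 kPa

n(KClO3) = 278 / 122.55 = 2.268 mol
n(gas produced) = (3/2) × 2.268 = 3.402 mol
P = nRT/V = 3.402 × 8.314 × 623.15 / 99.7 = 176.8 kPa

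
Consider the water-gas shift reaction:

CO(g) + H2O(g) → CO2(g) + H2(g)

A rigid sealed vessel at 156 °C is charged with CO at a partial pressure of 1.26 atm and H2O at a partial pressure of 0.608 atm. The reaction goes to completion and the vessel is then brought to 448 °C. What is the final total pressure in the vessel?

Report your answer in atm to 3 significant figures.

3.14 atm

Because the vessel is rigid and T is held at 156 °C, work the stoichiometry in partial pressures (P_i = n_iRT/V).
P(H2O) required for 1.26 atm of CO = (1/1) × 1.26 = 1.260 atm; available 0.608 atm, so H2O is limiting.
P(CO) remaining = 1.26 − (1/1) × 0.608 = 0.6520 atm
P(gaseous products) = (1+1)/1 × 0.608 = 1.216 atm
P_total at 156 °C = 0.6520 + 1.216 = 1.868 atm
Scaling to 448 °C: P = 1.868 × 721.15/429.15 = 3.139 atm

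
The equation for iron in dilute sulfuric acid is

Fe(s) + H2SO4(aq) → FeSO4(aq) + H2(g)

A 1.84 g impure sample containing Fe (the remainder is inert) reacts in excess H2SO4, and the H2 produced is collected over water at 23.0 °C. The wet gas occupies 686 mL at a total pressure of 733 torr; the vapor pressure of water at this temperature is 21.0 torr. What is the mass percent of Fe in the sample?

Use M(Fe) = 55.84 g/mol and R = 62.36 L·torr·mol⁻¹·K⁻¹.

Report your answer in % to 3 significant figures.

P(H2) = 733 − 21.0 = 712.0 torr
n(H2) = PV/RT = (712.0 × 0.6860) / (62.36 × 296.15) = 0.02645 mol
n(Fe) = (1/1) × 0.02645 = 0.02645 mol
m(Fe) = 0.02645 × 55.84 = 1.477 g
%Fe = 1.477 / 1.84 × 100 = 80.27%

80.3 %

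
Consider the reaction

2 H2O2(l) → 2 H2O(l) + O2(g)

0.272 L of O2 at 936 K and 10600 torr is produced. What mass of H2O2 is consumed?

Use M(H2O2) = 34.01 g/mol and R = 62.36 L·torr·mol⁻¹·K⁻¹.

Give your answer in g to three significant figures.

3.36 g

n(O2) = PV/RT = (10600 × 0.272) / (62.36 × 936) = 0.04940 mol
n(H2O2) = (2/1) × 0.04940 = 0.09880 mol
m(H2O2) = 0.09880 × 34.01 = 3.360 g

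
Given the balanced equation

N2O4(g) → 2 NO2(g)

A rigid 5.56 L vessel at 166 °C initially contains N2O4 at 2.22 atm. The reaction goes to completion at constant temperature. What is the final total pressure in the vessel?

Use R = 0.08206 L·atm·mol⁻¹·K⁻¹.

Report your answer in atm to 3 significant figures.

4.44 atm

At constant T and V, P ∝ n(gas): 1 mol gas → 2 mol gas.
P_final = (2/1) × 2.22 = 4.440 atm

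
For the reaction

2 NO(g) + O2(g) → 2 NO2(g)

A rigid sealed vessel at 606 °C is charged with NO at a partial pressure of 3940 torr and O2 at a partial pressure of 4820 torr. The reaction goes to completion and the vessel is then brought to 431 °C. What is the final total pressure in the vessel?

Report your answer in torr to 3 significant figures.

5440 torr

At constant V, partial pressures at 606 °C are proportional to moles, so apply stoichiometry directly to pressures.
P(O2) required for 3940 torr of NO = (1/2) × 3940 = 1970 torr; available 4820 torr, so NO is limiting.
P(O2) remaining = 4820 − (1/2) × 3940 = 2850 torr
P(gaseous products) = (2)/2 × 3940 = 3940 torr
P_total at 606 °C = 2850 + 3940 = 6790 torr
Scaling to 431 °C: P = 6790 × 704.15/879.15 = 5438 torr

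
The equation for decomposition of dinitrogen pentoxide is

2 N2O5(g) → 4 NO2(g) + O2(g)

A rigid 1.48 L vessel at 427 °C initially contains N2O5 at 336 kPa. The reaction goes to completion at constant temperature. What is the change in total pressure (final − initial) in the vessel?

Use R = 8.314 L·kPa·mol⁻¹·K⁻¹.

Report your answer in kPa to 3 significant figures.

Rigid vessel, constant T ⇒ P scales with total gas moles (2 → 5).
P_final = (5/2) × 336 = 840.0 kPa; ΔP = 840.0 − 336 = 504.0 kPa

504 kPa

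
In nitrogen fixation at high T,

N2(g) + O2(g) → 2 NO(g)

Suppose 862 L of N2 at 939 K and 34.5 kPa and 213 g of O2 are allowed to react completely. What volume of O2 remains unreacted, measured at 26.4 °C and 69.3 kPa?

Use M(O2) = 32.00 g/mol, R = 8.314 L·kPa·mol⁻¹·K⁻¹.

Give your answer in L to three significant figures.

102 L

n(N2) = PV/RT = (34.5 × 862) / (8.314 × 939) = 3.809 mol
n(O2) = 213 / 32.00 = 6.656 mol
For 3.809 mol N2, stoichiometry requires (1/1) × 3.809 = 3.809 mol O2; 6.656 mol is available, so N2 is limiting.
n(O2) consumed = (1/1) × 3.809 = 3.809 mol; remaining = 6.656 − 3.809 = 2.847 mol
V(O2) = nRT/P = 2.847 × 8.314 × 299.55 / 69.3 = 102.3 L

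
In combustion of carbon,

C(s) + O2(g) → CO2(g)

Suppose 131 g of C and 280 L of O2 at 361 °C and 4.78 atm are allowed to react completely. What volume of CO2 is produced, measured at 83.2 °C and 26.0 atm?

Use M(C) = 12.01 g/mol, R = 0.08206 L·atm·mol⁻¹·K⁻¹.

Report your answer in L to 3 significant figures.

12.3 L

n(C) = 131 / 12.01 = 10.91 mol
n(O2) = PV/RT = (4.78 × 280) / (0.08206 × 634.15) = 25.72 mol
For 10.91 mol C, stoichiometry requires (1/1) × 10.91 = 10.91 mol O2; 25.72 mol is available, so C is limiting.
n(CO2) = (1/1) × 10.91 = 10.91 mol
V(CO2) = nRT/P = 10.91 × 0.08206 × 356.35 / 26.0 = 12.27 L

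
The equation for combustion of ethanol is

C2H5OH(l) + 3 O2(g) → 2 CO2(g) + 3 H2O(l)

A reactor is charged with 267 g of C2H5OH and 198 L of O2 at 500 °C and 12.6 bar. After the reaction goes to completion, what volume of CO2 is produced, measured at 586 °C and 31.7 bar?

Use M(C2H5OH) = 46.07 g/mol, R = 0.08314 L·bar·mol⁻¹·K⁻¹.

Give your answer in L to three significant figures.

26.1 L

n(C2H5OH) = 267 / 46.07 = 5.796 mol
n(O2) = PV/RT = (12.6 × 198) / (0.08314 × 773.15) = 38.81 mol
For 5.796 mol C2H5OH, stoichiometry requires (3/1) × 5.796 = 17.39 mol O2; 38.81 mol is available, so C2H5OH is limiting.
n(CO2) = (2/1) × 5.796 = 11.59 mol
V(CO2) = nRT/P = 11.59 × 0.08314 × 859.15 / 31.7 = 26.12 L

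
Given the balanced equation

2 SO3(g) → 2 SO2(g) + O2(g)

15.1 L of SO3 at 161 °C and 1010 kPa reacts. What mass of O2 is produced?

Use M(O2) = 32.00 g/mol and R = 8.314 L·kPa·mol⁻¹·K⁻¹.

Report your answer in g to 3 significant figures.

n(SO3) = PV/RT = (1010 × 15.1) / (8.314 × 434.15) = 4.225 mol
n(O2) = (1/2) × 4.225 = 2.112 mol
m(O2) = 2.112 × 32.00 = 67.58 g

67.6 g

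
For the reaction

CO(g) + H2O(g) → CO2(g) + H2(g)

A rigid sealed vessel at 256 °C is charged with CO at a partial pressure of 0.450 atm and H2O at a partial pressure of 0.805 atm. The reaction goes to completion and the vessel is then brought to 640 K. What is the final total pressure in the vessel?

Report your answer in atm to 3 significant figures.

1.52 atm

Because the vessel is rigid and T is held at 256 °C, work the stoichiometry in partial pressures (P_i = n_iRT/V).
P(H2O) required for 0.450 atm of CO = (1/1) × 0.450 = 0.4500 atm; available 0.805 atm, so CO is limiting.
P(H2O) remaining = 0.805 − (1/1) × 0.450 = 0.3550 atm
P(gaseous products) = (1+1)/1 × 0.450 = 0.9000 atm
P_total at 256 °C = 0.3550 + 0.9000 = 1.255 atm
Scaling to 640 K: P = 1.255 × 640/529.15 = 1.518 atm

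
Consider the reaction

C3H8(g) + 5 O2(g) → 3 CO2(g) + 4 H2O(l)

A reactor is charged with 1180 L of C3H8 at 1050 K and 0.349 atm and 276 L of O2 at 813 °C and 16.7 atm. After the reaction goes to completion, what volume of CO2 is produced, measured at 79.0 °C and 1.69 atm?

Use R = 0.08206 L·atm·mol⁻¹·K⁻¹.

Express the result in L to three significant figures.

245 L

n(C3H8) = PV/RT = (0.349 × 1180) / (0.08206 × 1050) = 4.780 mol
n(O2) = PV/RT = (16.7 × 276) / (0.08206 × 1086.15) = 51.71 mol
For 4.780 mol C3H8, stoichiometry requires (5/1) × 4.780 = 23.90 mol O2; 51.71 mol is available, so C3H8 is limiting.
n(CO2) = (3/1) × 4.780 = 14.34 mol
V(CO2) = nRT/P = 14.34 × 0.08206 × 352.15 / 1.69 = 245.2 L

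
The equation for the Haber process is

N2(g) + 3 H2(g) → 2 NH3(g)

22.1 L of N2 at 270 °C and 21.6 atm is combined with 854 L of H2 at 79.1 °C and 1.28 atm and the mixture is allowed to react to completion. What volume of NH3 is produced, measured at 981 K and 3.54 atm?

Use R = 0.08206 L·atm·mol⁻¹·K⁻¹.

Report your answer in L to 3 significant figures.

487 L

n(N2) = PV/RT = (21.6 × 22.1) / (0.08206 × 543.15) = 10.71 mol
n(H2) = PV/RT = (1.28 × 854) / (0.08206 × 352.25) = 37.82 mol
For 10.71 mol N2, stoichiometry requires (3/1) × 10.71 = 32.13 mol H2; 37.82 mol is available, so N2 is limiting.
n(NH3) = (2/1) × 10.71 = 21.42 mol
V(NH3) = nRT/P = 21.42 × 0.08206 × 981 / 3.54 = 487.1 L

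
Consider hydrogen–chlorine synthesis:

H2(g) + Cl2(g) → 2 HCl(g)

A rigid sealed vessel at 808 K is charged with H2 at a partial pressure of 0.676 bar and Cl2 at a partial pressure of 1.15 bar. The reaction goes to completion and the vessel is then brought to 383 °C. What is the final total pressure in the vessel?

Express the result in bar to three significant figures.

At constant V, partial pressures at 808 K are proportional to moles, so apply stoichiometry directly to pressures.
P(Cl2) required for 0.676 bar of H2 = (1/1) × 0.676 = 0.6760 bar; available 1.15 bar, so H2 is limiting.
P(Cl2) remaining = 1.15 − (1/1) × 0.676 = 0.4740 bar
P(gaseous products) = (2)/1 × 0.676 = 1.352 bar
P_total at 808 K = 0.4740 + 1.352 = 1.826 bar
Scaling to 383 °C: P = 1.826 × 656.15/808 = 1.483 bar

1.48 bar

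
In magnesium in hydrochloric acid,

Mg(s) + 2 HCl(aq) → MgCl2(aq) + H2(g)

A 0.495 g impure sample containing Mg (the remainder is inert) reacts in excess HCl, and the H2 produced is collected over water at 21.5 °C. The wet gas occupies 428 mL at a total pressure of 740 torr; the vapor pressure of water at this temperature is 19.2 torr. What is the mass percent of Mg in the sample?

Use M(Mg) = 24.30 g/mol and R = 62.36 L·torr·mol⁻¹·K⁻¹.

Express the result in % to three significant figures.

P(H2) = 740 − 19.2 = 720.8 torr
n(H2) = PV/RT = (720.8 × 0.4280) / (62.36 × 294.65) = 0.01679 mol
n(Mg) = (1/1) × 0.01679 = 0.01679 mol
m(Mg) = 0.01679 × 24.30 = 0.4080 g
%Mg = 0.4080 / 0.495 × 100 = 82.42%

82.4 %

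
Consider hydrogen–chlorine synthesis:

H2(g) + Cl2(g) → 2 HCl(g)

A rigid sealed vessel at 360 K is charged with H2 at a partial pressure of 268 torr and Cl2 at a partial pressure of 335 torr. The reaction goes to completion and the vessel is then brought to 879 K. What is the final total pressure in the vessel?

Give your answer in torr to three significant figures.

With V and T fixed, P_i ∝ n_i, so the mole ratios apply directly to partial pressures at 360 K.
P(Cl2) required for 268 torr of H2 = (1/1) × 268 = 268.0 torr; available 335 torr, so H2 is limiting.
P(Cl2) remaining = 335 − (1/1) × 268 = 67.00 torr
P(gaseous products) = (2)/1 × 268 = 536.0 torr
P_total at 360 K = 67.00 + 536.0 = 603.0 torr
Scaling to 879 K: P = 603.0 × 879/360 = 1472 torr

1470 torr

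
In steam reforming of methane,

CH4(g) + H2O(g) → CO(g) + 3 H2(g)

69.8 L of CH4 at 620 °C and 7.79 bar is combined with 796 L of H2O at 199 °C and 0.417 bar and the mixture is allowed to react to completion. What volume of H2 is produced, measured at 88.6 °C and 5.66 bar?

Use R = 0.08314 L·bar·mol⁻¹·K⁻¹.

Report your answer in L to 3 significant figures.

n(CH4) = PV/RT = (7.79 × 69.8) / (0.08314 × 893.15) = 7.322 mol
n(H2O) = PV/RT = (0.417 × 796) / (0.08314 × 472.15) = 8.456 mol
For 7.322 mol CH4, stoichiometry requires (1/1) × 7.322 = 7.322 mol H2O; 8.456 mol is available, so CH4 is limiting.
n(H2) = (3/1) × 7.322 = 21.97 mol
V(H2) = nRT/P = 21.97 × 0.08314 × 361.75 / 5.66 = 116.7 L

117 L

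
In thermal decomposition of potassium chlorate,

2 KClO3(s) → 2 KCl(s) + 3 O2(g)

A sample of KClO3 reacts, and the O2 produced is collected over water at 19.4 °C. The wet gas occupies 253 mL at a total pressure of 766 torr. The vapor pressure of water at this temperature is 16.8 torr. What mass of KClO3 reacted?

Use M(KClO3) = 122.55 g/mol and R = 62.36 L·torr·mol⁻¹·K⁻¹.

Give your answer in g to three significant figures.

0.849 g

P(O2) = 766 − 16.8 = 749.2 torr
n(O2) = PV/RT = (749.2 × 0.2530) / (62.36 × 292.55) = 0.01039 mol
n(KClO3) = (2/3) × 0.01039 = 0.006927 mol
m(KClO3) = 0.006927 × 122.55 = 0.8489 g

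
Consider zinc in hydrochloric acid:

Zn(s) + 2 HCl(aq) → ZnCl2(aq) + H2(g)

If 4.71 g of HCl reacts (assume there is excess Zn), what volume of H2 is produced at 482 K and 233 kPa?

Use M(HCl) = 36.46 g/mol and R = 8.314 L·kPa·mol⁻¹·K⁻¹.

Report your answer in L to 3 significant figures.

1.11 L

n(HCl) = 4.710 / 36.46 = 0.1292 mol
n(H2) = (1/2) × 0.1292 = 0.06460 mol
V = nRT/P = 0.06460 × 8.314 × 482 / 233 = 1.111 L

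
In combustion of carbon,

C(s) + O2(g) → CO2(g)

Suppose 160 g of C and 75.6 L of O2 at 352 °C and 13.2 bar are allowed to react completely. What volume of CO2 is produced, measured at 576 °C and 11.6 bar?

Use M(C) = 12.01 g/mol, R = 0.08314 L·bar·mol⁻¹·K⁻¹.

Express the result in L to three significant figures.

81.1 L

n(C) = 160 / 12.01 = 13.32 mol
n(O2) = PV/RT = (13.2 × 75.6) / (0.08314 × 625.15) = 19.20 mol
For 13.32 mol C, stoichiometry requires (1/1) × 13.32 = 13.32 mol O2; 19.20 mol is available, so C is limiting.
n(CO2) = (1/1) × 13.32 = 13.32 mol
V(CO2) = nRT/P = 13.32 × 0.08314 × 849.15 / 11.6 = 81.07 L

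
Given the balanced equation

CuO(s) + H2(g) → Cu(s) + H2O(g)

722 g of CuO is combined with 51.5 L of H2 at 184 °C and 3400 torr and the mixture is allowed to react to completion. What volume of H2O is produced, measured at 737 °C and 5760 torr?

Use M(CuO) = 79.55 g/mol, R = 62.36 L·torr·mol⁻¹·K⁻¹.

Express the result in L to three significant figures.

n(CuO) = 722 / 79.55 = 9.076 mol
n(H2) = PV/RT = (3400 × 51.5) / (62.36 × 457.15) = 6.142 mol
For 9.076 mol CuO, stoichiometry requires (1/1) × 9.076 = 9.076 mol H2; 6.142 mol is available, so H2 is limiting.
n(H2O) = (1/1) × 6.142 = 6.142 mol
V(H2O) = nRT/P = 6.142 × 62.36 × 1010.15 / 5760 = 67.17 L

67.2 L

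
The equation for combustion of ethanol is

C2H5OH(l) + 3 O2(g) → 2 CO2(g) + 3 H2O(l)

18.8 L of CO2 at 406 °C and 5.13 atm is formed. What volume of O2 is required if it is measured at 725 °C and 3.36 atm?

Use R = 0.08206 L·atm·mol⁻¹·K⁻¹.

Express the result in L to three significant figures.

63.3 L

n(CO2) = PV/RT = (5.13 × 18.8) / (0.08206 × 679.15) = 1.731 mol
n(O2) = (3/2) × 1.731 = 2.597 mol
V = nRT/P = 2.597 × 0.08206 × 998.15 / 3.36 = 63.31 L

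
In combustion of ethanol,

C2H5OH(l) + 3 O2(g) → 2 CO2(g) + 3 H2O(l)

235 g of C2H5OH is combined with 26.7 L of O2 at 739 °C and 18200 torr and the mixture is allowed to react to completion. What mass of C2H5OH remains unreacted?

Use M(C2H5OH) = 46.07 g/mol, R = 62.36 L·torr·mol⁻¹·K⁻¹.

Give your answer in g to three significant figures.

117 g

n(C2H5OH) = 235 / 46.07 = 5.101 mol
n(O2) = PV/RT = (18200 × 26.7) / (62.36 × 1012.15) = 7.699 mol
For 5.101 mol C2H5OH, stoichiometry requires (3/1) × 5.101 = 15.30 mol O2; 7.699 mol is available, so O2 is limiting.
n(C2H5OH) consumed = (1/3) × 7.699 = 2.566 mol; remaining = 5.101 − 2.566 = 2.535 mol
m(C2H5OH) = 2.535 × 46.07 = 116.8 g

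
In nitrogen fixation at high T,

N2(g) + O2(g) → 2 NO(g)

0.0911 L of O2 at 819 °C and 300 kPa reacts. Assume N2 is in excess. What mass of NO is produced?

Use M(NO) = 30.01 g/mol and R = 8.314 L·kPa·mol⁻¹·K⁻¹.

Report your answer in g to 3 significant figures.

0.181 g

n(O2) = PV/RT = (300 × 0.0911) / (8.314 × 1092.15) = 0.003010 mol
n(NO) = (2/1) × 0.003010 = 0.006020 mol
m(NO) = 0.006020 × 30.01 = 0.1807 g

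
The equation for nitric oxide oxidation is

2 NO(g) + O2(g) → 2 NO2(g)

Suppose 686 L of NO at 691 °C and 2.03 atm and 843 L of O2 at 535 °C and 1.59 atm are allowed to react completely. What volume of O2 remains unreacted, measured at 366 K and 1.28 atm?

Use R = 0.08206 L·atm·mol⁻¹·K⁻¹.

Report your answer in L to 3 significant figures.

n(NO) = PV/RT = (2.03 × 686) / (0.08206 × 964.15) = 17.60 mol
n(O2) = PV/RT = (1.59 × 843) / (0.08206 × 808.15) = 20.21 mol
For 17.60 mol NO, stoichiometry requires (1/2) × 17.60 = 8.800 mol O2; 20.21 mol is available, so NO is limiting.
n(O2) consumed = (1/2) × 17.60 = 8.800 mol; remaining = 20.21 − 8.800 = 11.41 mol
V(O2) = nRT/P = 11.41 × 0.08206 × 366 / 1.28 = 267.7 L

268 L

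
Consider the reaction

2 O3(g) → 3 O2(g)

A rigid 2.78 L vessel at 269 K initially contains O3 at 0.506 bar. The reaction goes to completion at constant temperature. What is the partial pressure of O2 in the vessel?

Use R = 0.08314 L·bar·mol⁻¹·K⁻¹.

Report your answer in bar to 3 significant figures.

n(O3)₀ = PV/RT = (0.506 × 2.78) / (0.08314 × 269) = 0.06290 mol
n(O2) = (3/2) × 0.06290 = 0.09435 mol
P(O2) = nRT/V = 0.09435 × 0.08314 × 269 / 2.78 = 0.7590 bar

0.759 bar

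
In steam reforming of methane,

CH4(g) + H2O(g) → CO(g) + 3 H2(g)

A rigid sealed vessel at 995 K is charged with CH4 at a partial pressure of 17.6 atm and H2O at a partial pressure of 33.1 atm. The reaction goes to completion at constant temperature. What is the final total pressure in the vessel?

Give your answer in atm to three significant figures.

85.9 atm

With V and T fixed, P_i ∝ n_i, so the mole ratios apply directly to partial pressures at 995 K.
P(H2O) required for 17.6 atm of CH4 = (1/1) × 17.6 = 17.60 atm; available 33.1 atm, so CH4 is limiting.
P(H2O) remaining = 33.1 − (1/1) × 17.6 = 15.50 atm
P(gaseous products) = (1+3)/1 × 17.6 = 70.40 atm
P_total at 995 K = 15.50 + 70.40 = 85.90 atm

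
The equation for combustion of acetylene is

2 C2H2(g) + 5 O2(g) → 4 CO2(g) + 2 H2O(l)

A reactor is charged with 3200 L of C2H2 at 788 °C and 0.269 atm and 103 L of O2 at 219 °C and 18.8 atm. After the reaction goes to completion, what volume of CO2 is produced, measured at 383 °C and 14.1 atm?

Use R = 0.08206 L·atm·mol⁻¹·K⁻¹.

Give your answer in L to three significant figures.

75.5 L

n(C2H2) = PV/RT = (0.269 × 3200) / (0.08206 × 1061.15) = 9.885 mol
n(O2) = PV/RT = (18.8 × 103) / (0.08206 × 492.15) = 47.95 mol
For 9.885 mol C2H2, stoichiometry requires (5/2) × 9.885 = 24.71 mol O2; 47.95 mol is available, so C2H2 is limiting.
n(CO2) = (4/2) × 9.885 = 19.77 mol
V(CO2) = nRT/P = 19.77 × 0.08206 × 656.15 / 14.1 = 75.50 L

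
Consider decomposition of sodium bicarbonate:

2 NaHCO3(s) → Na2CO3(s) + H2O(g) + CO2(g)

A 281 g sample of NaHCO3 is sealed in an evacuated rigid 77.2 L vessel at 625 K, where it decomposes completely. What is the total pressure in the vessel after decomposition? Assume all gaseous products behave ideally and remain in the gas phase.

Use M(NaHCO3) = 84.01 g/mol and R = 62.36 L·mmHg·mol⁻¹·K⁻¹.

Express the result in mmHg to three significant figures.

1690 mmHg

n(NaHCO3) = 281 / 84.01 = 3.345 mol
n(gas produced) = (2/2) × 3.345 = 3.345 mol
P = nRT/V = 3.345 × 62.36 × 625 / 77.2 = 1689 mmHg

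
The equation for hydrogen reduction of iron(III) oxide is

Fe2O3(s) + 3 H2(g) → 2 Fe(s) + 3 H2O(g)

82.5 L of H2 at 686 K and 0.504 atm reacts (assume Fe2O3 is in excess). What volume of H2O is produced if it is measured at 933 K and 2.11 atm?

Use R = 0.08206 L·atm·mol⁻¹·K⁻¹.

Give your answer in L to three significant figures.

26.8 L

n(H2) = PV/RT = (0.504 × 82.5) / (0.08206 × 686) = 0.7386 mol
n(H2O) = (3/3) × 0.7386 = 0.7386 mol
V = nRT/P = 0.7386 × 0.08206 × 933 / 2.11 = 26.80 L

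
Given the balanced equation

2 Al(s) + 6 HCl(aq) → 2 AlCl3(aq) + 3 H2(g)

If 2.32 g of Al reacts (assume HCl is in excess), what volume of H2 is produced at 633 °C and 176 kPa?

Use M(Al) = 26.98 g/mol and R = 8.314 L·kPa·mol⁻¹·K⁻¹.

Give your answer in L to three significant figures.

n(Al) = 2.320 / 26.98 = 0.08599 mol
n(H2) = (3/2) × 0.08599 = 0.1290 mol
V = nRT/P = 0.1290 × 8.314 × 906.15 / 176 = 5.522 L

5.52 L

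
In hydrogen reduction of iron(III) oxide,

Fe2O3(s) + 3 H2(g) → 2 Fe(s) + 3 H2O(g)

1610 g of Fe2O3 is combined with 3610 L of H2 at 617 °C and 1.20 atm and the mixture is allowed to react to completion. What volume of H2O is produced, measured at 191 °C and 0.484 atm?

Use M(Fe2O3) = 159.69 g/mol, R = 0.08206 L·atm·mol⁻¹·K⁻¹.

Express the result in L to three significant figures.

n(Fe2O3) = 1610 / 159.69 = 10.08 mol
n(H2) = PV/RT = (1.20 × 3610) / (0.08206 × 890.15) = 59.31 mol
For 10.08 mol Fe2O3, stoichiometry requires (3/1) × 10.08 = 30.24 mol H2; 59.31 mol is available, so Fe2O3 is limiting.
n(H2O) = (3/1) × 10.08 = 30.24 mol
V(H2O) = nRT/P = 30.24 × 0.08206 × 464.15 / 0.484 = 2380 L

2380 L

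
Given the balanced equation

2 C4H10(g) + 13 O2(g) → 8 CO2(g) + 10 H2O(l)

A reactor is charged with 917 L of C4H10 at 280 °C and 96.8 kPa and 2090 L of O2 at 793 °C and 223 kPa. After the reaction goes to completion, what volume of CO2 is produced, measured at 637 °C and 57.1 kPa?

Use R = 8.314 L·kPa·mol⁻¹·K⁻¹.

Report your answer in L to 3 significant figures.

n(C4H10) = PV/RT = (96.8 × 917) / (8.314 × 553.15) = 19.30 mol
n(O2) = PV/RT = (223 × 2090) / (8.314 × 1066.15) = 52.58 mol
For 19.30 mol C4H10, stoichiometry requires (13/2) × 19.30 = 125.5 mol O2; 52.58 mol is available, so O2 is limiting.
n(CO2) = (8/13) × 52.58 = 32.36 mol
V(CO2) = nRT/P = 32.36 × 8.314 × 910.15 / 57.1 = 4288 L

4290 L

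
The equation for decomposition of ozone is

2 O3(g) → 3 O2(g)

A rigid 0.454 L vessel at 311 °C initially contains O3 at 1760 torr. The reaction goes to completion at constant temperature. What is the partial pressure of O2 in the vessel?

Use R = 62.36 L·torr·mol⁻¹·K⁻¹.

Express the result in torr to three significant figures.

2640 torr

n(O3)₀ = PV/RT = (1760 × 0.454) / (62.36 × 584.15) = 0.02194 mol
n(O2) = (3/2) × 0.02194 = 0.03291 mol
P(O2) = nRT/V = 0.03291 × 62.36 × 584.15 / 0.454 = 2641 torr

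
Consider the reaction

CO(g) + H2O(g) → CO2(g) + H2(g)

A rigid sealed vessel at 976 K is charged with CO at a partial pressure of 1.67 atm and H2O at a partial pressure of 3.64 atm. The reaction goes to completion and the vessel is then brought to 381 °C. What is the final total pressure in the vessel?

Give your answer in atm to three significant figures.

3.56 atm

Because the vessel is rigid and T is held at 976 K, work the stoichiometry in partial pressures (P_i = n_iRT/V).
P(H2O) required for 1.67 atm of CO = (1/1) × 1.67 = 1.670 atm; available 3.64 atm, so CO is limiting.
P(H2O) remaining = 3.64 − (1/1) × 1.67 = 1.970 atm
P(gaseous products) = (1+1)/1 × 1.67 = 3.340 atm
P_total at 976 K = 1.970 + 3.340 = 5.310 atm
Scaling to 381 °C: P = 5.310 × 654.15/976 = 3.559 atm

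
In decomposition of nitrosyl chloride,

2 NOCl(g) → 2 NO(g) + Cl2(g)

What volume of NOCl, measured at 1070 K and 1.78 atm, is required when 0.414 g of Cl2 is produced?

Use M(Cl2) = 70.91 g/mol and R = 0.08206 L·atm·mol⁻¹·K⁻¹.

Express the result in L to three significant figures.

0.576 L

n(Cl2) = 0.4140 / 70.91 = 0.005838 mol
n(NOCl) = (2/1) × 0.005838 = 0.01168 mol
V = nRT/P = 0.01168 × 0.08206 × 1070 / 1.78 = 0.5762 L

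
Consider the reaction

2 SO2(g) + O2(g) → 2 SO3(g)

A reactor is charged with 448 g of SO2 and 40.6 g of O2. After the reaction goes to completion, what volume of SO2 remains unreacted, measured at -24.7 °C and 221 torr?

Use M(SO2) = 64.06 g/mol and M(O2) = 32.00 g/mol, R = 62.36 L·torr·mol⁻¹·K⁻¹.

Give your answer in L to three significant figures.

312 L

n(SO2) = 448 / 64.06 = 6.993 mol
n(O2) = 40.6 / 32.00 = 1.269 mol
For 6.993 mol SO2, stoichiometry requires (1/2) × 6.993 = 3.497 mol O2; 1.269 mol is available, so O2 is limiting.
n(SO2) consumed = (2/1) × 1.269 = 2.538 mol; remaining = 6.993 − 2.538 = 4.455 mol
V(SO2) = nRT/P = 4.455 × 62.36 × 248.45 / 221 = 312.3 L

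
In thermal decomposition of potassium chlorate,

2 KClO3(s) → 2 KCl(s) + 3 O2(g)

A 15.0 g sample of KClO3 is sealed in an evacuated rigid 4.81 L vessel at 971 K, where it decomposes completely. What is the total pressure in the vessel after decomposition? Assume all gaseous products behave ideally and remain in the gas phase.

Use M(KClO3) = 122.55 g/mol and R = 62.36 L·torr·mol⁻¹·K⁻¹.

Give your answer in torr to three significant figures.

n(KClO3) = 15.0 / 122.55 = 0.1224 mol
n(gas produced) = (3/2) × 0.1224 = 0.1836 mol
P = nRT/V = 0.1836 × 62.36 × 971 / 4.81 = 2311 torr

2310 torr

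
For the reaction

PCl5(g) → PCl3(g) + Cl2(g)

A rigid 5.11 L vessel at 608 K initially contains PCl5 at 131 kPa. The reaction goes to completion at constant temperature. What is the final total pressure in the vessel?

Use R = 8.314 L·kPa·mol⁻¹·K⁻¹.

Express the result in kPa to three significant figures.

262 kPa

Since T and V are fixed, P_final/P_initial = n_final/n_initial = 2/1.
P_final = (2/1) × 131 = 262.0 kPa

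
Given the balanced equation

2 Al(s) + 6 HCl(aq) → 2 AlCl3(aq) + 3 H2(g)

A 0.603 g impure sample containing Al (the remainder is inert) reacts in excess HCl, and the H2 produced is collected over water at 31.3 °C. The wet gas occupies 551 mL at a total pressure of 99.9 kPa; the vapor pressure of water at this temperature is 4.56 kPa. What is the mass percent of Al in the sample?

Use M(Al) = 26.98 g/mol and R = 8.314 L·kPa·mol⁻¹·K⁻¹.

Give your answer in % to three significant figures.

P(H2) = 99.9 − 4.56 = 95.34 kPa
n(H2) = PV/RT = (95.34 × 0.5510) / (8.314 × 304.45) = 0.02075 mol
n(Al) = (2/3) × 0.02075 = 0.01383 mol
m(Al) = 0.01383 × 26.98 = 0.3731 g
%Al = 0.3731 / 0.603 × 100 = 61.87%

61.9 %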